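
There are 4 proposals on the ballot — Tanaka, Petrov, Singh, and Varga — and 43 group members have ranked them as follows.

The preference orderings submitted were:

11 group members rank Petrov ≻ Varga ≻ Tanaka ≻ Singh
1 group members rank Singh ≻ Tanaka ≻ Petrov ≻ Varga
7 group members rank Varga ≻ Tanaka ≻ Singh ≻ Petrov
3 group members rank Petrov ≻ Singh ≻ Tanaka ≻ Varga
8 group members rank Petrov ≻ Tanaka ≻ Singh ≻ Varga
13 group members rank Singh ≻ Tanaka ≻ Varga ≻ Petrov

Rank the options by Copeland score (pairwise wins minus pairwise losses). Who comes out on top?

Petrov

Pairwise results:
  Tanaka vs Petrov: Petrov wins 22–21.
  Tanaka vs Singh: Tanaka wins 26–17.
  Tanaka vs Varga: Tanaka wins 25–18.
  Petrov vs Singh: Petrov wins 22–21.
  Petrov vs Varga: Petrov wins 23–20.
  Singh vs Varga: Singh wins 25–18.
Copeland scores (wins − losses):
  Tanaka: 2 − 1 = 1
  Petrov: 3 − 0 = 3
  Singh: 1 − 2 = -1
  Varga: 0 − 3 = -3
Petrov has the best Copeland score.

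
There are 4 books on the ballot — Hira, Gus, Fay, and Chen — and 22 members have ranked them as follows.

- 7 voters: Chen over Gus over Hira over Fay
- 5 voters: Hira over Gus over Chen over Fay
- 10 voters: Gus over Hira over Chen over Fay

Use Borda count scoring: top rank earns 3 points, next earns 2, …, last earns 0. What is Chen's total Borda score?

Borda scores:
  Hira: 7·1 + 5·3 + 10·2 = 42
  Gus: 7·2 + 5·2 + 10·3 = 54
  Fay: 7·0 + 5·0 + 10·0 = 0
  Chen: 7·3 + 5·1 + 10·1 = 36

36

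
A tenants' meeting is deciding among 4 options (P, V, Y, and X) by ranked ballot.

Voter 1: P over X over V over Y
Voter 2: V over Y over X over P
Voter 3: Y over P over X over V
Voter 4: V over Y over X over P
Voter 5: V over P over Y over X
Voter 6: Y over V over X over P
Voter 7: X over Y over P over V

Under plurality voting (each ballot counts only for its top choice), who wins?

First-place vote totals:
  P: 1
  V: 3
  Y: 2
  X: 1
V has the most first-place votes.

V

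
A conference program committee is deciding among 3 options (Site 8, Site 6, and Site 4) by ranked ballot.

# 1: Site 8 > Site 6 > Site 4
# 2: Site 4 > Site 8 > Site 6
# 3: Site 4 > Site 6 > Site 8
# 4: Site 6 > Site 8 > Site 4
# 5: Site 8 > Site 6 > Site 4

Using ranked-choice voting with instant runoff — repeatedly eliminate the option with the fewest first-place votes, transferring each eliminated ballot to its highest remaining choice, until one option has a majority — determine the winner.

Round 1: Site 8 2, Site 4 2, Site 6 1. Site 6 has the fewest and is eliminated.
Round 2: Site 8 3, Site 4 2. Site 8 has a majority.

Site 8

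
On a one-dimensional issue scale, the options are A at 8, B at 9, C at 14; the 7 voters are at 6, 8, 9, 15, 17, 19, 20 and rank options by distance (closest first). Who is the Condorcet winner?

With single-peaked preferences on a line, the Condorcet winner is the candidate closest to the median voter.
The median voter (position 15) is closest to C at 14.
Check: C vs B — voters closer to C: 4 of 7.

C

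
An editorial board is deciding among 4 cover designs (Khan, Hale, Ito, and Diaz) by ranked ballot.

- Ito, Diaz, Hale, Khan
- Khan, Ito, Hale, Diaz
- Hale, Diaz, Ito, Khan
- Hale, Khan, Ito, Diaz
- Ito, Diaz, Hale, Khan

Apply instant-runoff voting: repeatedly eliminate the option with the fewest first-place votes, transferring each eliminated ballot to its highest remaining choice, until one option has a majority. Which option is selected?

Ito

Round 1: Hale 2, Ito 2, Khan 1, Diaz 0. Diaz has the fewest and is eliminated.
Round 2: Hale 2, Ito 2, Khan 1. Khan has the fewest and is eliminated.
Round 3: Ito 3, Hale 2. Ito has a majority.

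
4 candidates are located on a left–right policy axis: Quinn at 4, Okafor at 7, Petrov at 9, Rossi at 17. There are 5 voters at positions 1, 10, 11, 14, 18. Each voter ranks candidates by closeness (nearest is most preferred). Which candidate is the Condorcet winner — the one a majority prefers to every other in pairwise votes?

Petrov

With single-peaked preferences on a line, the Condorcet winner is the candidate closest to the median voter.
The median voter (position 11) is closest to Petrov at 9.
Check: Petrov vs Quinn — voters closer to Petrov: 4 of 5.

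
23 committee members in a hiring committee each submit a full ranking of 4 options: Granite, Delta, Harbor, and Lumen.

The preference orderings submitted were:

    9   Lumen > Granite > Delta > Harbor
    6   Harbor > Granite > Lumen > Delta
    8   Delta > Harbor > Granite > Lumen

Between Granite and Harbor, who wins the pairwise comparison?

Harbor

Ballots ranking Granite above Harbor: 9.
Ballots ranking Harbor above Granite: 6+8 = 14.
Harbor wins the head-to-head, 14–9.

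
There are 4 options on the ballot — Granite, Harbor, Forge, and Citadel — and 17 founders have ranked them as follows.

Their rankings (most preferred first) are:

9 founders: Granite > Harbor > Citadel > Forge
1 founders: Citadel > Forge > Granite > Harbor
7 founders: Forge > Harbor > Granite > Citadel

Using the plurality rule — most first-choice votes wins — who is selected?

First-place vote totals:
  Granite: 9
  Harbor: 0
  Forge: 7
  Citadel: 1
Granite has the most first-place votes.

Granite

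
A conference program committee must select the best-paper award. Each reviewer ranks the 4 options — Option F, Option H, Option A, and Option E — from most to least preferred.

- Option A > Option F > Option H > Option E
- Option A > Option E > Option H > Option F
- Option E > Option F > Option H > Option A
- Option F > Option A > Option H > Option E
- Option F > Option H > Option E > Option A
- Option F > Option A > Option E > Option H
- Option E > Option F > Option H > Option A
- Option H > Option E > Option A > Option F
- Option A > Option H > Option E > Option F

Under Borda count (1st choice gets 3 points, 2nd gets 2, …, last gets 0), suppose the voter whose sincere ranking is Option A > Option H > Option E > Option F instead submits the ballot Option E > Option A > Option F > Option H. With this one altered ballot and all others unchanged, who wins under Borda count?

Option F

Borda totals with the altered ballot: Option F 16, Option H 10, Option A 13, Option E 15.
The winner is unchanged: still Option F.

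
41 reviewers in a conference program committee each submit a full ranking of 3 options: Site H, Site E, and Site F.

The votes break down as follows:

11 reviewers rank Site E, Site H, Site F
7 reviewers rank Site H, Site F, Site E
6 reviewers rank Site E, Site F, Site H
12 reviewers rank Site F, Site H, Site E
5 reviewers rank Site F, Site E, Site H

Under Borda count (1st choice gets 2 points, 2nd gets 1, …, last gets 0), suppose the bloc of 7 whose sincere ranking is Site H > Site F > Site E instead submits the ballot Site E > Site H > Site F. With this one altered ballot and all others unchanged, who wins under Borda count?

Borda totals with the altered ballot: Site H 30, Site E 53, Site F 40.
The switch changes the winner from Site F to Site E.

Site E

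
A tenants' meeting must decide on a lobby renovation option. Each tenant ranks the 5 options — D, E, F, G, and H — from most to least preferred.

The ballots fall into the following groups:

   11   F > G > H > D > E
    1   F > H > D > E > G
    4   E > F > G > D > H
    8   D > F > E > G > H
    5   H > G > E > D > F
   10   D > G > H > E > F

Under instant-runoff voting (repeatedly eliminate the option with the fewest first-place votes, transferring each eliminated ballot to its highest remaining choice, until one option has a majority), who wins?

D

Round 1: D 18, F 12, H 5, E 4, G 0. G has the fewest and is eliminated.
Round 2: D 18, F 12, H 5, E 4. E has the fewest and is eliminated.
Round 3: D 18, F 16, H 5. H has the fewest and is eliminated.
Round 4: D 23, F 16. D has a majority.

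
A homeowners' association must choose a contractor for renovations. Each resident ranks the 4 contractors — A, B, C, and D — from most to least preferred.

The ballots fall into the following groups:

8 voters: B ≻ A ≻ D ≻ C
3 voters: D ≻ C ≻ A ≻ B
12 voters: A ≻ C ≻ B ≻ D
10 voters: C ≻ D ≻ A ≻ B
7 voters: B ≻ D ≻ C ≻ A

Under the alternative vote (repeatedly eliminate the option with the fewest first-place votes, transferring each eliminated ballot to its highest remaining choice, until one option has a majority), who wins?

Round 1: B 15, A 12, C 10, D 3. D has the fewest and is eliminated.
Round 2: B 15, C 13, A 12. A has the fewest and is eliminated.
Round 3: C 25, B 15. C has a majority.

C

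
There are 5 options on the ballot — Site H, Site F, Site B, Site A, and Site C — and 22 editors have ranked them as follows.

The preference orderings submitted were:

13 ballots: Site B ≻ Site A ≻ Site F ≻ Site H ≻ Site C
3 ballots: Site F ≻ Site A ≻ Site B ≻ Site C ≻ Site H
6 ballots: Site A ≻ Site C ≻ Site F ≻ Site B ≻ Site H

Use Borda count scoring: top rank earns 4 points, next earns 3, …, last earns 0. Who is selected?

Site A

Borda scores:
  Site H: 13·1 + 3·0 + 6·0 = 13
  Site F: 13·2 + 3·4 + 6·2 = 50
  Site B: 13·4 + 3·2 + 6·1 = 64
  Site A: 13·3 + 3·3 + 6·4 = 72
  Site C: 13·0 + 3·1 + 6·3 = 21
Site A has the highest total.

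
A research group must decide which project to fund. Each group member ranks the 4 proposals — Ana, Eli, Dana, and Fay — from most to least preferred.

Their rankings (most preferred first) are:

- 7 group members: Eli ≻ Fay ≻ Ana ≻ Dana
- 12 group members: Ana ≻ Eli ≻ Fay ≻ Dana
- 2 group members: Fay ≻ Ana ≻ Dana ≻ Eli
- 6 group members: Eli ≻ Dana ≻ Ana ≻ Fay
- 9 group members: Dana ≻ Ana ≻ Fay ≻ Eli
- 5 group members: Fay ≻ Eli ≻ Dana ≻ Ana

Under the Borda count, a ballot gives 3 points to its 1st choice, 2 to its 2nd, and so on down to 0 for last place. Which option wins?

Borda scores:
  Ana: 7·1 + 12·3 + 2·2 + 6·1 + 9·2 + 5·0 = 71
  Eli: 7·3 + 12·2 + 2·0 + 6·3 + 9·0 + 5·2 = 73
  Dana: 7·0 + 12·0 + 2·1 + 6·2 + 9·3 + 5·1 = 46
  Fay: 7·2 + 12·1 + 2·3 + 6·0 + 9·1 + 5·3 = 56
Eli has the highest total.

Eli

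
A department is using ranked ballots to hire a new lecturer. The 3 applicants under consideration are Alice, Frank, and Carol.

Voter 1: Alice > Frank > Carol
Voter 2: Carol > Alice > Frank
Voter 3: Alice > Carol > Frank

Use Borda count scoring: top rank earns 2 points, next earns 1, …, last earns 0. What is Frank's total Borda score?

Borda scores:
  Alice: 2 + 1 + 2 = 5
  Frank: 1 + 0 + 0 = 1
  Carol: 0 + 2 + 1 = 3

1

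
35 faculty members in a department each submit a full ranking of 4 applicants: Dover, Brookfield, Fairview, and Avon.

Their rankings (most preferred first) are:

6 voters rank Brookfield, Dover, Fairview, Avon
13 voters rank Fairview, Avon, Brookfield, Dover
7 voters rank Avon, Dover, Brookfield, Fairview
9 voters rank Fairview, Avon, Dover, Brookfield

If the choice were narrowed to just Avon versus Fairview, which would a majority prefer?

Fairview

Ballots ranking Avon above Fairview: 7.
Ballots ranking Fairview above Avon: 6+13+9 = 28.
Fairview wins the head-to-head, 28–7.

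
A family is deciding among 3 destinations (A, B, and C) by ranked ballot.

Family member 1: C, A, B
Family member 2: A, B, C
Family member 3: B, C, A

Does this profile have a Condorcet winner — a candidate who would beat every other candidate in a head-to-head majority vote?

Head-to-head results (3 voters total):
A vs B: A wins 2–1.
A vs C: C wins 2–1.
B vs C: B wins 2–1.
No candidate beats all others: A beats B beats C beats A, a majority cycle.

No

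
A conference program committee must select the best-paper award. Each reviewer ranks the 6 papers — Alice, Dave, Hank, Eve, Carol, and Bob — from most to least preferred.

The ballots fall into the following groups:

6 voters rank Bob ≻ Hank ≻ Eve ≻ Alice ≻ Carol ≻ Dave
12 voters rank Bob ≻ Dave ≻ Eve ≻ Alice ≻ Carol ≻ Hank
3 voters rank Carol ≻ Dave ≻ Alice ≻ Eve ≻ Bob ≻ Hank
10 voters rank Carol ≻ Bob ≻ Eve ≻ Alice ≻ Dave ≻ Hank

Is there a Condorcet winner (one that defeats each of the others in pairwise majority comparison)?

Yes

Head-to-head results (31 voters total):
Alice vs Dave: Alice wins 16–15.
Alice vs Hank: Alice wins 25–6.
Alice vs Eve: Eve wins 28–3.
Alice vs Carol: Alice wins 18–13.
Alice vs Bob: Bob wins 28–3.
Dave vs Hank: Dave wins 25–6.
Dave vs Eve: Eve wins 16–15.
Dave vs Carol: Carol wins 19–12.
Dave vs Bob: Bob wins 28–3.
Hank vs Eve: Eve wins 25–6.
Hank vs Carol: Carol wins 25–6.
Hank vs Bob: Bob wins 31–0.
Eve vs Carol: Eve wins 18–13.
Eve vs Bob: Bob wins 28–3.
Carol vs Bob: Bob wins 18–13.
Bob beats each rival — Alice (28–3), Dave (28–3), Hank (31–0), Eve (28–3), Carol (18–13) — so Bob is the Condorcet winner.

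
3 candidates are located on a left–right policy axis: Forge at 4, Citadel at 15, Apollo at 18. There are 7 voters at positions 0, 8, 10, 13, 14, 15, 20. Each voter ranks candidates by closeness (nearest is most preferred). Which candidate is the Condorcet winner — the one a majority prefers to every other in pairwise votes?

Citadel

With single-peaked preferences on a line, the Condorcet winner is the candidate closest to the median voter.
The median voter (position 13) is closest to Citadel at 15.
Check: Citadel vs Apollo — voters closer to Citadel: 6 of 7.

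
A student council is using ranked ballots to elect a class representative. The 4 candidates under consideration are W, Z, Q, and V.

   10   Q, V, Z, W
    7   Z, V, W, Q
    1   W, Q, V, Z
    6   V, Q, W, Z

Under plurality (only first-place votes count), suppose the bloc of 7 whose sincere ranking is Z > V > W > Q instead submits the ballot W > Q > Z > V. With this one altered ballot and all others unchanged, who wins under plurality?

Q

First-place totals with the altered ballot: W 8, Z 0, Q 10, V 6.
The winner is unchanged: still Q.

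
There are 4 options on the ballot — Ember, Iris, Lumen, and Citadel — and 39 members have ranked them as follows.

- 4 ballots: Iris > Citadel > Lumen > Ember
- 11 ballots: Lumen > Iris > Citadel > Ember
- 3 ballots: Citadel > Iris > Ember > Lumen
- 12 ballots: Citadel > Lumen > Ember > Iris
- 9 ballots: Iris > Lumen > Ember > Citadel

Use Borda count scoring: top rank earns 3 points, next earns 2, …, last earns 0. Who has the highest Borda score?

Lumen

Borda scores:
  Ember: 4·0 + 11·0 + 3·1 + 12·1 + 9·1 = 24
  Iris: 4·3 + 11·2 + 3·2 + 12·0 + 9·3 = 67
  Lumen: 4·1 + 11·3 + 3·0 + 12·2 + 9·2 = 79
  Citadel: 4·2 + 11·1 + 3·3 + 12·3 + 9·0 = 64
Lumen has the highest total.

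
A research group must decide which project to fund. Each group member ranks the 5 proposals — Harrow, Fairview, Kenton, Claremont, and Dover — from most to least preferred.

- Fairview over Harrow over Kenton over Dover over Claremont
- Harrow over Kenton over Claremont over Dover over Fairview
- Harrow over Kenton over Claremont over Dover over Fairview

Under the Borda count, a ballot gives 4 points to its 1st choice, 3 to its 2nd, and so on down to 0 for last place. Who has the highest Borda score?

Borda scores:
  Harrow: 3 + 4 + 4 = 11
  Fairview: 4 + 0 + 0 = 4
  Kenton: 2 + 3 + 3 = 8
  Claremont: 0 + 2 + 2 = 4
  Dover: 1 + 1 + 1 = 3
Harrow has the highest total.

Harrow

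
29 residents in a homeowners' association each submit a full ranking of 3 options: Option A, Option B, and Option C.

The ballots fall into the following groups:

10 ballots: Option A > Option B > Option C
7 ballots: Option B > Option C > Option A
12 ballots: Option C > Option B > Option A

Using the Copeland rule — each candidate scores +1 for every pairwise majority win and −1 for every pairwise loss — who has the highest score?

Option B

Pairwise results:
  Option A vs Option B: Option B wins 19–10.
  Option A vs Option C: Option C wins 19–10.
  Option B vs Option C: Option B wins 17–12.
Copeland scores (wins − losses):
  Option A: 0 − 2 = -2
  Option B: 2 − 0 = 2
  Option C: 1 − 1 = 0
Option B has the best Copeland score.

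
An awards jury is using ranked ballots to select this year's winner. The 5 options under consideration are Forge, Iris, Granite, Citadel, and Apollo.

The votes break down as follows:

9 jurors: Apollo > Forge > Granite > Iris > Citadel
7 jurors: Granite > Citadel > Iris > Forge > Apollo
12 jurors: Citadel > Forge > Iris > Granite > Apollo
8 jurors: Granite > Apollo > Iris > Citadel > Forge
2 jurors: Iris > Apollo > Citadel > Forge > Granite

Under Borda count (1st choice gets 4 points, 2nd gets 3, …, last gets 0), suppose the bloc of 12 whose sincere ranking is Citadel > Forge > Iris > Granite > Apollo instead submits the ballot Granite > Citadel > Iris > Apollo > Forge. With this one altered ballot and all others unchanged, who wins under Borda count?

Borda totals with the altered ballot: Forge 36, Iris 71, Granite 126, Citadel 69, Apollo 78.
The winner is unchanged: still Granite.

Granite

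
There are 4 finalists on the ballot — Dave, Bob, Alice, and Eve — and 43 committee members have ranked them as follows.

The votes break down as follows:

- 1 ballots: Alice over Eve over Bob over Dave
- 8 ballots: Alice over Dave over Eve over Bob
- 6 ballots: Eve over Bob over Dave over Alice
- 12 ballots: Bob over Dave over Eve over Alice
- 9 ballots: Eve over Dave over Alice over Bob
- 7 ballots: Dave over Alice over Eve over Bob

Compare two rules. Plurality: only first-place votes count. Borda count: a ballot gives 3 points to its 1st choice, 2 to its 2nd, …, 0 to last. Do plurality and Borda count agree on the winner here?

Plurality first-place counts: Dave 7, Bob 12, Alice 9, Eve 15 → Eve.
Borda totals: Dave 85, Bob 49, Alice 50, Eve 74 → Dave.
The two rules disagree: plurality picks Eve, Borda picks Dave.

No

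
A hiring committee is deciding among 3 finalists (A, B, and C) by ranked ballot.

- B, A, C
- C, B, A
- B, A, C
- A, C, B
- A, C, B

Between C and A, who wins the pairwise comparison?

Ballots ranking C above A: 1.
Ballots ranking A above C: 4.
A wins the head-to-head, 4–1.

A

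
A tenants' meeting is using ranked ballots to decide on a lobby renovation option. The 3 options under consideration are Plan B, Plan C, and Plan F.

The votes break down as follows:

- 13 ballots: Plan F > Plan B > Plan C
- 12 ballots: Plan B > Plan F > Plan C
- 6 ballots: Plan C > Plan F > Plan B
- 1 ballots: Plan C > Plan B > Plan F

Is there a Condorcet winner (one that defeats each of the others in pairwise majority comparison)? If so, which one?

Head-to-head results (32 voters total):
Plan B vs Plan C: Plan B wins 25–7.
Plan B vs Plan F: Plan F wins 19–13.
Plan C vs Plan F: Plan F wins 25–7.
Plan F beats each rival — Plan B (19–13), Plan C (25–7) — so Plan F is the Condorcet winner.

Plan F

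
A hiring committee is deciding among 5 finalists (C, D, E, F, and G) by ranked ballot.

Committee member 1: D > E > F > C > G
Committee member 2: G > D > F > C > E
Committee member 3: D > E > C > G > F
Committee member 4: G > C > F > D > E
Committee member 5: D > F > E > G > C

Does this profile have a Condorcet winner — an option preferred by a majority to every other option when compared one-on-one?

Head-to-head results (5 voters total):
C vs D: D wins 4–1.
C vs E: E wins 3–2.
C vs F: F wins 3–2.
C vs G: G wins 3–2.
D vs E: D wins 5–0.
D vs F: D wins 4–1.
D vs G: D wins 3–2.
E vs F: F wins 3–2.
E vs G: E wins 3–2.
F vs G: G wins 3–2.
D beats each rival — C (4–1), E (5–0), F (4–1), G (3–2) — so D is the Condorcet winner.

Yes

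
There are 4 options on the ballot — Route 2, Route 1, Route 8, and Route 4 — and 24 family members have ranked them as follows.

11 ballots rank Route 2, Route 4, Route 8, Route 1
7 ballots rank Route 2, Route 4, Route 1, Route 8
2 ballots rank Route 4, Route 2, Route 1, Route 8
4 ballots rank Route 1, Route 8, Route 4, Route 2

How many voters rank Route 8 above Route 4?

4

Ballots ranking Route 8 above Route 4: 4.
Ballots ranking Route 4 above Route 8: 11+7+2 = 20.
So 4 of 24 voters prefer Route 8 to Route 4.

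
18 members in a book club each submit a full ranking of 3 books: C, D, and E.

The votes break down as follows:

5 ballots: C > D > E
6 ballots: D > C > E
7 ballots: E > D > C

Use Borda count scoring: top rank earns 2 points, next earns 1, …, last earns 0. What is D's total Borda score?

24

Borda scores:
  C: 5·2 + 6·1 + 7·0 = 16
  D: 5·1 + 6·2 + 7·1 = 24
  E: 5·0 + 6·0 + 7·2 = 14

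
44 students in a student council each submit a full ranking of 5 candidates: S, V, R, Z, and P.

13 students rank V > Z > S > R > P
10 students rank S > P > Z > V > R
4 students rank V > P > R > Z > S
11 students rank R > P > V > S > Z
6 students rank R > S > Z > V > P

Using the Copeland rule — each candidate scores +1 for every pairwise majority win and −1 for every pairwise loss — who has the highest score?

Pairwise results:
  S vs V: V wins 28–16.
  S vs R: S wins 23–21.
  S vs Z: S wins 27–17.
  S vs P: S wins 29–15.
  V vs R: V wins 27–17.
  V vs Z: V wins 28–16.
  V vs P: V wins 23–21.
  R vs Z: Z wins 23–21.
  R vs P: R wins 30–14.
  Z vs P: P wins 25–19.
Copeland scores (wins − losses):
  S: 3 − 1 = 2
  V: 4 − 0 = 4
  R: 1 − 3 = -2
  Z: 1 − 3 = -2
  P: 1 − 3 = -2
V has the best Copeland score.

V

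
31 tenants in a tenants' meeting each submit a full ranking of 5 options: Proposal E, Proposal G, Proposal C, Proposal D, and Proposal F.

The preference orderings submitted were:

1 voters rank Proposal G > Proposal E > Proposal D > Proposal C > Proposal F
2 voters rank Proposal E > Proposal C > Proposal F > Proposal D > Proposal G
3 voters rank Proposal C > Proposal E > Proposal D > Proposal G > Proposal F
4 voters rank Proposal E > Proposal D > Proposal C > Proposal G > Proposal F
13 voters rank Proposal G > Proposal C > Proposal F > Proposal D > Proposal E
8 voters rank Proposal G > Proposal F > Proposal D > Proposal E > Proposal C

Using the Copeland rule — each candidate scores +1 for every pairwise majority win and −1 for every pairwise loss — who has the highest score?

Pairwise results:
  Proposal E vs Proposal G: Proposal G wins 22–9.
  Proposal E vs Proposal C: Proposal C wins 16–15.
  Proposal E vs Proposal D: Proposal D wins 21–10.
  Proposal E vs Proposal F: Proposal F wins 21–10.
  Proposal G vs Proposal C: Proposal G wins 22–9.
  Proposal G vs Proposal D: Proposal G wins 22–9.
  Proposal G vs Proposal F: Proposal G wins 29–2.
  Proposal C vs Proposal D: Proposal C wins 18–13.
  Proposal C vs Proposal F: Proposal C wins 23–8.
  Proposal D vs Proposal F: Proposal F wins 23–8.
Copeland scores (wins − losses):
  Proposal E: 0 − 4 = -4
  Proposal G: 4 − 0 = 4
  Proposal C: 3 − 1 = 2
  Proposal D: 1 − 3 = -2
  Proposal F: 2 − 2 = 0
Proposal G has the best Copeland score.

Proposal G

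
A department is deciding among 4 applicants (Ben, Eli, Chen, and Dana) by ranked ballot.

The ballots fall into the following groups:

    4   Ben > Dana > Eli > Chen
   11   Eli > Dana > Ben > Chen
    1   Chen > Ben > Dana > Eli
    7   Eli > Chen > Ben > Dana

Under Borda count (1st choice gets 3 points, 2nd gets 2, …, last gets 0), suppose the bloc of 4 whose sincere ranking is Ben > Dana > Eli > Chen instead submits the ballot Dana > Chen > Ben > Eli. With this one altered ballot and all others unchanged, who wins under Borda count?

Borda totals with the altered ballot: Ben 24, Eli 54, Chen 25, Dana 35.
The winner is unchanged: still Eli.

Eli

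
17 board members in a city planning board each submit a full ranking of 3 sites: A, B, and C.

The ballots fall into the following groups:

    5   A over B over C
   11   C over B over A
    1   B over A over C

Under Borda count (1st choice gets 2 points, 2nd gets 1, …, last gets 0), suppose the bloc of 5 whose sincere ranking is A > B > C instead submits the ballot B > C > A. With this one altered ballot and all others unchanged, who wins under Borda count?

Borda totals with the altered ballot: A 1, B 23, C 27.
The winner is unchanged: still C.

C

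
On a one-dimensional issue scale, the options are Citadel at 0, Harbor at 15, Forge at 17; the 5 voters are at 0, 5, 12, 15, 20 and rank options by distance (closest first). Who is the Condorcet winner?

With single-peaked preferences on a line, the Condorcet winner is the candidate closest to the median voter.
The median voter (position 12) is closest to Harbor at 15.
Check: Harbor vs Citadel — voters closer to Harbor: 3 of 5.

Harbor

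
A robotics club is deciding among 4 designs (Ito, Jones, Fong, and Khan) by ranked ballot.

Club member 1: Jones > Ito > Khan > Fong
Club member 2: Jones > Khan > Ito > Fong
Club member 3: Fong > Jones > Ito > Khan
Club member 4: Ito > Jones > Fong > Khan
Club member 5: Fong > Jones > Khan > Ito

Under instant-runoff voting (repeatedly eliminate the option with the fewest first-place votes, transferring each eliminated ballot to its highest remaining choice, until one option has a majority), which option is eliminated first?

Khan

Round 1: Jones 2, Fong 2, Ito 1, Khan 0. Khan has the fewest and is eliminated.
Round 2: Jones 2, Fong 2, Ito 1. Ito has the fewest and is eliminated.
Round 3: Jones 3, Fong 2. Jones has a majority.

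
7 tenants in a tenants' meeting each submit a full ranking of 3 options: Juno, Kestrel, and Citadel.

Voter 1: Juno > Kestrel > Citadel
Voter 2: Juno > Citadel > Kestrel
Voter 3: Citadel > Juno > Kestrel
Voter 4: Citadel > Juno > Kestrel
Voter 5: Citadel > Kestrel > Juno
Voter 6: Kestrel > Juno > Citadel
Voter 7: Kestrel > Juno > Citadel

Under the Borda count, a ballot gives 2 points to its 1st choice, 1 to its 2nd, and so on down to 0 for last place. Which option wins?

Juno

Borda scores:
  Juno: 2 + 2 + 1 + 1 + 0 + 1 + 1 = 8
  Kestrel: 1 + 0 + 0 + 0 + 1 + 2 + 2 = 6
  Citadel: 0 + 1 + 2 + 2 + 2 + 0 + 0 = 7
Juno has the highest total.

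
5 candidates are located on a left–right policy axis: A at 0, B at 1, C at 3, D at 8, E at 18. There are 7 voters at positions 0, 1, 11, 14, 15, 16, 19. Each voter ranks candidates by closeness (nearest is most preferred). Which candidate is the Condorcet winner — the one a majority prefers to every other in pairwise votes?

With single-peaked preferences on a line, the Condorcet winner is the candidate closest to the median voter.
The median voter (position 14) is closest to E at 18.
Check: E vs B — voters closer to E: 5 of 7.

E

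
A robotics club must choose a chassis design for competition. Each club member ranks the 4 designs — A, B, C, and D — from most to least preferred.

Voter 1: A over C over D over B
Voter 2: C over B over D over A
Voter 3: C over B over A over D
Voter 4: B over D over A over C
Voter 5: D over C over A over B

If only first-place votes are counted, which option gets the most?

First-place vote totals:
  A: 1
  B: 1
  C: 2
  D: 1
C has the most first-place votes.

C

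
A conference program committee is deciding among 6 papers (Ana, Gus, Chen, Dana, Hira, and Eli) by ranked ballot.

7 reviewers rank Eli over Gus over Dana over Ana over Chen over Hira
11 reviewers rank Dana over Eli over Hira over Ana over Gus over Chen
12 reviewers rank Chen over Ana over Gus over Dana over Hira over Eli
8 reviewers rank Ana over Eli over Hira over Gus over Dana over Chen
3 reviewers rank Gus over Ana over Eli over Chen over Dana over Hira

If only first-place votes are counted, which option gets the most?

Chen

First-place vote totals:
  Ana: 8
  Gus: 3
  Chen: 12
  Dana: 11
  Hira: 0
  Eli: 7
Chen has the most first-place votes.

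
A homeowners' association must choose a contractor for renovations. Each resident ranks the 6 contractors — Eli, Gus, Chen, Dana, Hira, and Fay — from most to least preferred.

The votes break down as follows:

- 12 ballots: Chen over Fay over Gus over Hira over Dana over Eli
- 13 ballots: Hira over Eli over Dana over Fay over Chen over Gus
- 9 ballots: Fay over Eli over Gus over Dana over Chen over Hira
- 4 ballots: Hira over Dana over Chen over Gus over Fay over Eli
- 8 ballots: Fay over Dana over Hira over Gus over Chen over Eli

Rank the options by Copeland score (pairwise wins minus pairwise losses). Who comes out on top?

Pairwise results:
  Eli vs Gus: Gus wins 24–22.
  Eli vs Chen: Chen wins 24–22.
  Eli vs Dana: Dana wins 24–22.
  Eli vs Hira: Hira wins 37–9.
  Eli vs Fay: Fay wins 33–13.
  Gus vs Chen: Chen wins 29–17.
  Gus vs Dana: Dana wins 25–21.
  Gus vs Hira: Hira wins 25–21.
  Gus vs Fay: Fay wins 42–4.
  Chen vs Dana: Dana wins 34–12.
  Chen vs Hira: Hira wins 25–21.
  Chen vs Fay: Fay wins 30–16.
  Dana vs Hira: Hira wins 29–17.
  Dana vs Fay: Fay wins 29–17.
  Hira vs Fay: Fay wins 29–17.
Copeland scores (wins − losses):
  Eli: 0 − 5 = -5
  Gus: 1 − 4 = -3
  Chen: 2 − 3 = -1
  Dana: 3 − 2 = 1
  Hira: 4 − 1 = 3
  Fay: 5 − 0 = 5
Fay has the best Copeland score.

Fay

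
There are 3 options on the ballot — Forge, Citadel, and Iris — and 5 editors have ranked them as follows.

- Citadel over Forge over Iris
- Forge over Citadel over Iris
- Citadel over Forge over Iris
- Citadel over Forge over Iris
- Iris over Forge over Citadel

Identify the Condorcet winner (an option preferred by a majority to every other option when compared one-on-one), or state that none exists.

Citadel

Head-to-head results (5 voters total):
Forge vs Citadel: Citadel wins 3–2.
Forge vs Iris: Forge wins 4–1.
Citadel vs Iris: Citadel wins 4–1.
Citadel beats each rival — Forge (3–2), Iris (4–1) — so Citadel is the Condorcet winner.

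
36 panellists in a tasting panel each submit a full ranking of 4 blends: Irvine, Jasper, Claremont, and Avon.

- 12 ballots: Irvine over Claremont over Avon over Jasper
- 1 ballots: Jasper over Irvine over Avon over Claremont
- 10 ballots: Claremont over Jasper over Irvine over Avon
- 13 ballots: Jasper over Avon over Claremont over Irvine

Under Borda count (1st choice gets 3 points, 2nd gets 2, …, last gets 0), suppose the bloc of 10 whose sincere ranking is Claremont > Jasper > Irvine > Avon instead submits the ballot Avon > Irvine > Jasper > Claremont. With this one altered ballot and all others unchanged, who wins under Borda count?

Borda totals with the altered ballot: Irvine 58, Jasper 52, Claremont 37, Avon 69.
The switch changes the winner from Claremont to Avon.

Avon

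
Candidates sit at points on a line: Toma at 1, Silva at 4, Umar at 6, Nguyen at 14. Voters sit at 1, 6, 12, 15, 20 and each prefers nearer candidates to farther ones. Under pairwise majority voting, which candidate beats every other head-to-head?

Nguyen

With single-peaked preferences on a line, the Condorcet winner is the candidate closest to the median voter.
The median voter (position 12) is closest to Nguyen at 14.
Check: Nguyen vs Silva — voters closer to Nguyen: 3 of 5.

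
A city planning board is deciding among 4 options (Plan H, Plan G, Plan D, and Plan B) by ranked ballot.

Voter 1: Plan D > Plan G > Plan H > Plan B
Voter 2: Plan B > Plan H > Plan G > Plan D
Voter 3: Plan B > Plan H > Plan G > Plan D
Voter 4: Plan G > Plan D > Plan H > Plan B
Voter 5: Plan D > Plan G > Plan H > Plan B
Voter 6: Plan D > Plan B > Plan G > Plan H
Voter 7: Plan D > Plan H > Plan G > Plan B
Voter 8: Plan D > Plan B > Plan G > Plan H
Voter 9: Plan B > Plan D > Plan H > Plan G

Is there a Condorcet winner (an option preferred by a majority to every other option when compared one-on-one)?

Yes

Head-to-head results (9 voters total):
Plan H vs Plan G: Plan G wins 5–4.
Plan H vs Plan D: Plan D wins 7–2.
Plan H vs Plan B: Plan B wins 5–4.
Plan G vs Plan D: Plan D wins 6–3.
Plan G vs Plan B: Plan B wins 5–4.
Plan D vs Plan B: Plan D wins 6–3.
Plan D beats each rival — Plan H (7–2), Plan G (6–3), Plan B (6–3) — so Plan D is the Condorcet winner.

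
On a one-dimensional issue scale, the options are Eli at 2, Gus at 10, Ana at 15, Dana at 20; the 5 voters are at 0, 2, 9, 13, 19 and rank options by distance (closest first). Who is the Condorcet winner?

With single-peaked preferences on a line, the Condorcet winner is the candidate closest to the median voter.
The median voter (position 9) is closest to Gus at 10.
Check: Gus vs Dana — voters closer to Gus: 4 of 5.

Gus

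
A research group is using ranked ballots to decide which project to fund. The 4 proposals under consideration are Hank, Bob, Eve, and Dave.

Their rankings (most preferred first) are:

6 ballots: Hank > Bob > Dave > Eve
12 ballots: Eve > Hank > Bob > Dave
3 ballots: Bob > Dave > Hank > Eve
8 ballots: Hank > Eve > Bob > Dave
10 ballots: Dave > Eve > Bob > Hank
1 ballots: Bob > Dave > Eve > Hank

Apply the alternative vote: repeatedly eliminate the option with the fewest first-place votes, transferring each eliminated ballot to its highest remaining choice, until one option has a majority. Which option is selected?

Hank

Round 1: Hank 14, Eve 12, Dave 10, Bob 4. Bob has the fewest and is eliminated.
Round 2: Hank 14, Dave 14, Eve 12. Eve has the fewest and is eliminated.
Round 3: Hank 26, Dave 14. Hank has a majority.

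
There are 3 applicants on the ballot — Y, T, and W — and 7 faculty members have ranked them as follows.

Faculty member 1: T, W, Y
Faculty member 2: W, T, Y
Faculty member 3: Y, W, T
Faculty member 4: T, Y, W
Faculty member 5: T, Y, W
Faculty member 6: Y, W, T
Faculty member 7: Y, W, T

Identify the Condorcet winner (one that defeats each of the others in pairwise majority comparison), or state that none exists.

Head-to-head results (7 voters total):
Y vs T: T wins 4–3.
Y vs W: Y wins 5–2.
T vs W: W wins 4–3.
No candidate beats all others: Y beats W beats T beats Y, a majority cycle.

No Condorcet winner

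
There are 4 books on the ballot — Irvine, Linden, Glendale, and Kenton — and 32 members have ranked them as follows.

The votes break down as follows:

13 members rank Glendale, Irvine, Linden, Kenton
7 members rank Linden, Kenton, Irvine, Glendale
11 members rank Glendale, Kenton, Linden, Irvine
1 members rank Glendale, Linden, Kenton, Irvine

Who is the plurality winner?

Glendale

First-place vote totals:
  Irvine: 0
  Linden: 7
  Glendale: 25
  Kenton: 0
Glendale has the most first-place votes.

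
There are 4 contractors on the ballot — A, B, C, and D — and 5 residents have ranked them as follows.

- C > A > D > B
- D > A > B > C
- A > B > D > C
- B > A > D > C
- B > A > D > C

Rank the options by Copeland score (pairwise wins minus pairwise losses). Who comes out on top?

A

Pairwise results:
  A vs B: A wins 3–2.
  A vs C: A wins 4–1.
  A vs D: A wins 4–1.
  B vs C: B wins 4–1.
  B vs D: B wins 3–2.
  C vs D: D wins 4–1.
Copeland scores (wins − losses):
  A: 3 − 0 = 3
  B: 2 − 1 = 1
  C: 0 − 3 = -3
  D: 1 − 2 = -1
A has the best Copeland score.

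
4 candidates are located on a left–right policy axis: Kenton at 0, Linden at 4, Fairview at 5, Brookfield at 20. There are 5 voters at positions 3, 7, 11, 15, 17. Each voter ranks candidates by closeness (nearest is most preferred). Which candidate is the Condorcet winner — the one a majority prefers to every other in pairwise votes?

With single-peaked preferences on a line, the Condorcet winner is the candidate closest to the median voter.
The median voter (position 11) is closest to Fairview at 5.
Check: Fairview vs Brookfield — voters closer to Fairview: 3 of 5.

Fairview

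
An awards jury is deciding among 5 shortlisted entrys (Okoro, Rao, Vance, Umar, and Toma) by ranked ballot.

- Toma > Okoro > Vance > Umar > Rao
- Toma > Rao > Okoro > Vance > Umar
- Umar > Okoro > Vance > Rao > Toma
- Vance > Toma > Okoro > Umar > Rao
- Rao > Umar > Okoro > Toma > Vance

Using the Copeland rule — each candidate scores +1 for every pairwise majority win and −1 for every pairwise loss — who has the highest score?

Toma

Pairwise results:
  Okoro vs Rao: Okoro wins 3–2.
  Okoro vs Vance: Okoro wins 4–1.
  Okoro vs Umar: Okoro wins 3–2.
  Okoro vs Toma: Toma wins 3–2.
  Rao vs Vance: Vance wins 3–2.
  Rao vs Umar: Umar wins 3–2.
  Rao vs Toma: Toma wins 3–2.
  Vance vs Umar: Vance wins 3–2.
  Vance vs Toma: Toma wins 3–2.
  Umar vs Toma: Toma wins 3–2.
Copeland scores (wins − losses):
  Okoro: 3 − 1 = 2
  Rao: 0 − 4 = -4
  Vance: 2 − 2 = 0
  Umar: 1 − 3 = -2
  Toma: 4 − 0 = 4
Toma has the best Copeland score.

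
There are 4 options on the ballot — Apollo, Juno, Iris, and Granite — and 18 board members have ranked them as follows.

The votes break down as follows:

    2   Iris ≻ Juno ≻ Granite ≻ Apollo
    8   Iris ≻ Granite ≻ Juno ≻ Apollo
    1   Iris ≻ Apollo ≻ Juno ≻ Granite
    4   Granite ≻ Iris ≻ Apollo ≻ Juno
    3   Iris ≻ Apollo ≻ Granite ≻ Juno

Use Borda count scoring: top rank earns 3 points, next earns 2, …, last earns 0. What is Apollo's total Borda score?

Borda scores:
  Apollo: 2·0 + 8·0 + 2 + 4·1 + 3·2 = 12
  Juno: 2·2 + 8·1 + 1 + 4·0 + 3·0 = 13
  Iris: 2·3 + 8·3 + 3 + 4·2 + 3·3 = 50
  Granite: 2·1 + 8·2 + 0 + 4·3 + 3·1 = 33

12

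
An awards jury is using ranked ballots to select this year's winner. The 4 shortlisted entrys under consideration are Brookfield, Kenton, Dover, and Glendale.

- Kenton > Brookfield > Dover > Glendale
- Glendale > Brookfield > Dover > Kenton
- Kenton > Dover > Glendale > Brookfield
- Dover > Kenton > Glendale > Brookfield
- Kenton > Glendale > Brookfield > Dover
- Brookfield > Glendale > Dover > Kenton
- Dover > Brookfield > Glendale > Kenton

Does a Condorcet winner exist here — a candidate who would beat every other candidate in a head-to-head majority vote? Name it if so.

Head-to-head results (7 voters total):
Brookfield vs Kenton: Kenton wins 4–3.
Brookfield vs Dover: Brookfield wins 4–3.
Brookfield vs Glendale: Glendale wins 4–3.
Kenton vs Dover: Dover wins 4–3.
Kenton vs Glendale: Kenton wins 4–3.
Dover vs Glendale: Dover wins 4–3.
No candidate beats all others: Brookfield beats Dover beats Kenton beats Brookfield, a majority cycle.

No Condorcet winner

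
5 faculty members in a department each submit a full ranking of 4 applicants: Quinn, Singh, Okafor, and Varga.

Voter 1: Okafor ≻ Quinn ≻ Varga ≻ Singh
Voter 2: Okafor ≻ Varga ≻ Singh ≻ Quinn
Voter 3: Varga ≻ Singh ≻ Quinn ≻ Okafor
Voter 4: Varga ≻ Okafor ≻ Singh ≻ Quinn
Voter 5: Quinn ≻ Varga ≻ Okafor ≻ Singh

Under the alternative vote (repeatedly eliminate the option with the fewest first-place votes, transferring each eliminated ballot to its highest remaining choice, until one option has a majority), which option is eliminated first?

Round 1: Okafor 2, Varga 2, Quinn 1, Singh 0. Singh has the fewest and is eliminated.
Round 2: Okafor 2, Varga 2, Quinn 1. Quinn has the fewest and is eliminated.
Round 3: Varga 3, Okafor 2. Varga has a majority.

Singh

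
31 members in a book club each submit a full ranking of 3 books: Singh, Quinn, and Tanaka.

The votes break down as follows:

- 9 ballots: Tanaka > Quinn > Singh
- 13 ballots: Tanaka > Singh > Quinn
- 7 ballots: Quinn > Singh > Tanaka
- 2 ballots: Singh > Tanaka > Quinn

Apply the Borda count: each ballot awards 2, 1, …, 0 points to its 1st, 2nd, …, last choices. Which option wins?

Borda scores:
  Singh: 9·0 + 13·1 + 7·1 + 2·2 = 24
  Quinn: 9·1 + 13·0 + 7·2 + 2·0 = 23
  Tanaka: 9·2 + 13·2 + 7·0 + 2·1 = 46
Tanaka has the highest total.

Tanaka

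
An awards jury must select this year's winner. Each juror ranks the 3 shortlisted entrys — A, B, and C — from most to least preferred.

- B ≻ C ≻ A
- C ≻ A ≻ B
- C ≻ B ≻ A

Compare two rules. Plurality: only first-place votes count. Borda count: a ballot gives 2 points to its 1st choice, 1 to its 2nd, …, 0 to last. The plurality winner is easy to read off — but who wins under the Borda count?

C

Plurality first-place counts: A 0, B 1, C 2 → C.
Borda totals: A 1, B 3, C 5 → C.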